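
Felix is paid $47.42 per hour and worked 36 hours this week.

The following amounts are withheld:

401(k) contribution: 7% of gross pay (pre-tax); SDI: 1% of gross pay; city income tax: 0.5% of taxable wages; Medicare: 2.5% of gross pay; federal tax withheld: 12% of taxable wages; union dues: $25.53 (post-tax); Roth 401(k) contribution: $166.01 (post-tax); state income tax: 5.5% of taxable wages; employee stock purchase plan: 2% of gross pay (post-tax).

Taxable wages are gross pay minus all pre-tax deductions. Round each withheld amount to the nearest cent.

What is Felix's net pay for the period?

$1016.42

Gross pay: 36 × $47.42 = $1707.12
401(k) contribution: $1707.12 × 0.07 = $119.50
Taxable wages = $1707.12 − $119.50 = $1587.62
City income tax: $1587.62 × 0.005 = $7.94
Federal tax withheld: $1587.62 × 0.12 = $190.51
State income tax: $1587.62 × 0.055 = $87.32
Medicare: $1707.12 × 0.025 = $42.68
SDI: $1707.12 × 0.01 = $17.07
Union dues: $25.53
Roth 401(k) contribution: $166.01
Employee stock purchase plan: $1707.12 × 0.02 = $34.14
Total deductions = $119.50 + $7.94 + $190.51 + $87.32 + $42.68 + $17.07 + $25.53 + $166.01 + $34.14 = $690.70
Net pay = $1707.12 − $690.70 = $1016.42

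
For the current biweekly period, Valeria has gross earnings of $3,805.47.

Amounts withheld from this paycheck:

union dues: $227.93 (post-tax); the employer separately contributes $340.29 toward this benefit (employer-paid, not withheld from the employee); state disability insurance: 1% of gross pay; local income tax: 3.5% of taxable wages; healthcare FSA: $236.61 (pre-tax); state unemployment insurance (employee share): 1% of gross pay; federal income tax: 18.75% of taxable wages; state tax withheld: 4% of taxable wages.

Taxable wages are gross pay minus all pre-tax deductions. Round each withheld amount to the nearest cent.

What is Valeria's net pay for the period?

$2,328.01

Healthcare FSA: $236.61
Taxable wages = $3,805.47 − $236.61 = $3,568.86
State tax withheld: $3,568.86 × 0.04 = $142.75
Local income tax: $3,568.86 × 0.035 = $124.91
Federal income tax: $3,568.86 × 0.1875 = $669.16
State disability insurance: $3,805.47 × 0.01 = $38.05
State unemployment insurance (employee share): $3,805.47 × 0.01 = $38.05
Union dues: $227.93
(Employer's $340.29 toward union dues is not withheld from the employee.)
Total deductions = $236.61 + $142.75 + $124.91 + $669.16 + $38.05 + $38.05 + $227.93 = $1,477.46
Net pay = $3,805.47 − $1,477.46 = $2,328.01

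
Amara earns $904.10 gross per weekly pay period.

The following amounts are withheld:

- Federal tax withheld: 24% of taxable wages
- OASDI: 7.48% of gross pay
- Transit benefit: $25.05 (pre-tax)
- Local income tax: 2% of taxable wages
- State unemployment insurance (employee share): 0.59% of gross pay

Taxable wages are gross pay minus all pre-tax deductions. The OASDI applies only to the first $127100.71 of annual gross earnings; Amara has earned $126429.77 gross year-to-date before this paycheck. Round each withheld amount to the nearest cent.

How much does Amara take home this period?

Transit benefit: $25.05
Taxable wages = $904.10 − $25.05 = $879.05
Local income tax: $879.05 × 0.02 = $17.58
Federal tax withheld: $879.05 × 0.24 = $210.97
State unemployment insurance (employee share): $904.10 × 0.0059 = $5.33
OASDI: only $127100.71 − $126429.77 = $670.94 of this check is subject → $670.94 × 0.0748 = $50.19
Total deductions = $25.05 + $17.58 + $210.97 + $5.33 + $50.19 = $309.12
Net pay = $904.10 − $309.12 = $594.98

$594.98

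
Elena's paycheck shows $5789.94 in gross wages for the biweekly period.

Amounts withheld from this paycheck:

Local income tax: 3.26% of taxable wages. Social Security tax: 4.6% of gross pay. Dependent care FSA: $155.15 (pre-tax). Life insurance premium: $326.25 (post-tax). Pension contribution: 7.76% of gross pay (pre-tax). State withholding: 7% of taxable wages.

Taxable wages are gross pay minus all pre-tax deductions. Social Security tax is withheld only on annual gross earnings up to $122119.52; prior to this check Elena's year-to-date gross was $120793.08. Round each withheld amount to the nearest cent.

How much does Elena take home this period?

Dependent care FSA: $155.15
Pension contribution: $5789.94 × 0.0776 = $449.30
Pre-tax total = $155.15 + $449.30 = $604.45
Taxable wages = $5789.94 − $604.45 = $5185.49
State withholding: $5185.49 × 0.07 = $362.98
Local income tax: $5185.49 × 0.0326 = $169.05
Social Security tax: only $122119.52 − $120793.08 = $1326.44 of this check is subject → $1326.44 × 0.046 = $61.02
Life insurance premium: $326.25
Total deductions = $155.15 + $449.30 + $362.98 + $169.05 + $61.02 + $326.25 = $1523.75
Net pay = $5789.94 − $1523.75 = $4266.19

$4266.19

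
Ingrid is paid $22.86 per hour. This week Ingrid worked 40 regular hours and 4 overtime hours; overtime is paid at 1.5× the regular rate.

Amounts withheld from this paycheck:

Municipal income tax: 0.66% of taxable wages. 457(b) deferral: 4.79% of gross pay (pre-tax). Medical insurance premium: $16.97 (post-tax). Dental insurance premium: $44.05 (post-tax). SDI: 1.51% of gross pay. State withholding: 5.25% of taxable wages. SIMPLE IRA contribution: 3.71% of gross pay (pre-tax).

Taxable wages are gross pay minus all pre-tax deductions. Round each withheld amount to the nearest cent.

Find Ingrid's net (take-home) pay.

Regular pay: 40 × $22.86 = $914.40
Overtime pay: 4 × $22.86 × 1.5 = $137.16
Gross pay = $914.40 + $137.16 = $1,051.56
SIMPLE IRA contribution: $1,051.56 × 0.0371 = $39.01
457(b) deferral: $1,051.56 × 0.0479 = $50.37
Pre-tax total = $39.01 + $50.37 = $89.38
Taxable wages = $1,051.56 − $89.38 = $962.18
Municipal income tax: $962.18 × 0.0066 = $6.35
State withholding: $962.18 × 0.0525 = $50.51
SDI: $1,051.56 × 0.0151 = $15.88
Medical insurance premium: $16.97
Dental insurance premium: $44.05
Total deductions = $39.01 + $50.37 + $6.35 + $50.51 + $15.88 + $16.97 + $44.05 = $223.14
Net pay = $1,051.56 − $223.14 = $828.42

$828.42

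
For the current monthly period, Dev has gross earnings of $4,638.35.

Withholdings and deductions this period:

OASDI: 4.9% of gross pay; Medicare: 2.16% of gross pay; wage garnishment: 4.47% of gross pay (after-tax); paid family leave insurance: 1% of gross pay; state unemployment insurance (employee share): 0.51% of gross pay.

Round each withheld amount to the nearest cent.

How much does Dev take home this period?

$4,033.51

Paid family leave insurance: $4,638.35 × 0.01 = $46.38
OASDI: $4,638.35 × 0.049 = $227.28
Medicare: $4,638.35 × 0.0216 = $100.19
State unemployment insurance (employee share): $4,638.35 × 0.0051 = $23.66
Wage garnishment: $4,638.35 × 0.0447 = $207.33
Total deductions = $46.38 + $227.28 + $100.19 + $23.66 + $207.33 = $604.84
Net pay = $4,638.35 − $604.84 = $4,033.51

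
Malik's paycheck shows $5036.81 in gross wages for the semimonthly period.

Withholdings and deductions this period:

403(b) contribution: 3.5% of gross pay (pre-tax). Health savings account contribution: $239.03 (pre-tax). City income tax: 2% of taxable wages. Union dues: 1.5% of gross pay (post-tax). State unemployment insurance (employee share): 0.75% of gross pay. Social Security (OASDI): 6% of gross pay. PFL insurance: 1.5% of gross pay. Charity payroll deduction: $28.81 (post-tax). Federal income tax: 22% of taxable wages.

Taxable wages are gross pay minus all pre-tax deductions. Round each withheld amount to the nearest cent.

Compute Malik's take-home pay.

$2992.43

Health savings account contribution: $239.03
403(b) contribution: $5036.81 × 0.035 = $176.29
Pre-tax total = $239.03 + $176.29 = $415.32
Taxable wages = $5036.81 − $415.32 = $4621.49
Federal income tax: $4621.49 × 0.22 = $1016.73
City income tax: $4621.49 × 0.02 = $92.43
PFL insurance: $5036.81 × 0.015 = $75.55
Social Security (OASDI): $5036.81 × 0.06 = $302.21
State unemployment insurance (employee share): $5036.81 × 0.0075 = $37.78
Charity payroll deduction: $28.81
Union dues: $5036.81 × 0.015 = $75.55
Total deductions = $239.03 + $176.29 + $1016.73 + $92.43 + $75.55 + $302.21 + $37.78 + $28.81 + $75.55 = $2044.38
Net pay = $5036.81 − $2044.38 = $2992.43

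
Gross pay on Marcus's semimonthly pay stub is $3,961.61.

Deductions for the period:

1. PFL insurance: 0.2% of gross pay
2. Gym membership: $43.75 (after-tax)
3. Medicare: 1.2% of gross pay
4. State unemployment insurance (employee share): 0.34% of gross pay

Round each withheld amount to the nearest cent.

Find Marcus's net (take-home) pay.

$3,848.93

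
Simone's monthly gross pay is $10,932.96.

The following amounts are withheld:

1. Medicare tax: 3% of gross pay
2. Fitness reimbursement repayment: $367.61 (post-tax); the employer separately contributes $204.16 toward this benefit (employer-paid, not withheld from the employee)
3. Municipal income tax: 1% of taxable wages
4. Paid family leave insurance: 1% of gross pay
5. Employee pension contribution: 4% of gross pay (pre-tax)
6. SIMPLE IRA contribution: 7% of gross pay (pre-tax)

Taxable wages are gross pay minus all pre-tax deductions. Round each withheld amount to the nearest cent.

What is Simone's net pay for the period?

$8,828.10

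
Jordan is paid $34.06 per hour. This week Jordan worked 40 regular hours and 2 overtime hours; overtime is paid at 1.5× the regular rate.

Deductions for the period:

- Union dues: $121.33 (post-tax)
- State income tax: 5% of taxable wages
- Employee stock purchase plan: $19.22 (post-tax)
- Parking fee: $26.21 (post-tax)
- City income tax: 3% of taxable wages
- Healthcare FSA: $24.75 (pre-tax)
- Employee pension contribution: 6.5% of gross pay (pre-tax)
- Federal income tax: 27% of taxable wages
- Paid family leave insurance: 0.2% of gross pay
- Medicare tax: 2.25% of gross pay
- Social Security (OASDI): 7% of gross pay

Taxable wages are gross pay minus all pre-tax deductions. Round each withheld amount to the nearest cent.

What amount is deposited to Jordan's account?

Regular pay: 40 × $34.06 = $1,362.40
Overtime pay: 2 × $34.06 × 1.5 = $102.18
Gross pay = $1,362.40 + $102.18 = $1,464.58
Healthcare FSA: $24.75
Employee pension contribution: $1,464.58 × 0.065 = $95.20
Pre-tax total = $24.75 + $95.20 = $119.95
Taxable wages = $1,464.58 − $119.95 = $1,344.63
City income tax: $1,344.63 × 0.03 = $40.34
State income tax: $1,344.63 × 0.05 = $67.23
Federal income tax: $1,344.63 × 0.27 = $363.05
Paid family leave insurance: $1,464.58 × 0.002 = $2.93
Social Security (OASDI): $1,464.58 × 0.07 = $102.52
Medicare tax: $1,464.58 × 0.0225 = $32.95
Parking fee: $26.21
Union dues: $121.33
Employee stock purchase plan: $19.22
Total deductions = $24.75 + $95.20 + $40.34 + $67.23 + $363.05 + $2.93 + $102.52 + $32.95 + $26.21 + $121.33 + $19.22 = $895.73
Net pay = $1,464.58 − $895.73 = $568.85

$568.85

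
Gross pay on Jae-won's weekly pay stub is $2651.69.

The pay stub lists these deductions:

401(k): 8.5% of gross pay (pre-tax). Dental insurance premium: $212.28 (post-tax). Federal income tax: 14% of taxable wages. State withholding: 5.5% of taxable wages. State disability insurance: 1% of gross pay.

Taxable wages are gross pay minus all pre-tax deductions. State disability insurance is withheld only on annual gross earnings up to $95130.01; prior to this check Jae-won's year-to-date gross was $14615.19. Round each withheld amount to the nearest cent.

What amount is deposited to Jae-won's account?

401(k): $2651.69 × 0.085 = $225.39
Taxable wages = $2651.69 − $225.39 = $2426.30
Federal income tax: $2426.30 × 0.14 = $339.68
State withholding: $2426.30 × 0.055 = $133.45
State disability insurance: cap not yet reached, full $2651.69 is subject → $2651.69 × 0.01 = $26.52
Dental insurance premium: $212.28
Total deductions = $225.39 + $339.68 + $133.45 + $26.52 + $212.28 = $937.32
Net pay = $2651.69 − $937.32 = $1714.37

$1714.37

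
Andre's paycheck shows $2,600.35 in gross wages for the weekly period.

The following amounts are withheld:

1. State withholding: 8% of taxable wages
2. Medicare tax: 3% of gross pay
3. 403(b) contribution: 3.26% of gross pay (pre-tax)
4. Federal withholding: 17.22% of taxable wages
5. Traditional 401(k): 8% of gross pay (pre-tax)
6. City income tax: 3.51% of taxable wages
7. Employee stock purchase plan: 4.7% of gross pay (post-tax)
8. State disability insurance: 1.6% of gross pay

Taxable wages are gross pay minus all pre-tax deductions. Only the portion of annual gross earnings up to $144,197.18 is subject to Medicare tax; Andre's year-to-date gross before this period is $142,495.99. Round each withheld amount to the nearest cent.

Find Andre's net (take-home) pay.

$1,429.72

403(b) contribution: $2,600.35 × 0.0326 = $84.77
Traditional 401(k): $2,600.35 × 0.08 = $208.03
Pre-tax total = $84.77 + $208.03 = $292.80
Taxable wages = $2,600.35 − $292.80 = $2,307.55
State withholding: $2,307.55 × 0.08 = $184.60
Federal withholding: $2,307.55 × 0.1722 = $397.36
City income tax: $2,307.55 × 0.0351 = $81.00
State disability insurance: $2,600.35 × 0.016 = $41.61
Medicare tax: only $144,197.18 − $142,495.99 = $1,701.19 of this check is subject → $1,701.19 × 0.03 = $51.04
Employee stock purchase plan: $2,600.35 × 0.047 = $122.22
Total deductions = $84.77 + $208.03 + $184.60 + $397.36 + $81.00 + $41.61 + $51.04 + $122.22 = $1,170.63
Net pay = $2,600.35 − $1,170.63 = $1,429.72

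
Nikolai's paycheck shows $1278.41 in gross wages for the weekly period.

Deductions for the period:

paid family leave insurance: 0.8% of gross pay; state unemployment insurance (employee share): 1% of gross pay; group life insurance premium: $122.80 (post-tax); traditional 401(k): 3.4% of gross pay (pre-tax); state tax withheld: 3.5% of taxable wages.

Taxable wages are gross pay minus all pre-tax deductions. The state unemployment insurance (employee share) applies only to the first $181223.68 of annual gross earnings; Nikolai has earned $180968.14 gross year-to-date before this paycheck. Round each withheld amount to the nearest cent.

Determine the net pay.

$1056.13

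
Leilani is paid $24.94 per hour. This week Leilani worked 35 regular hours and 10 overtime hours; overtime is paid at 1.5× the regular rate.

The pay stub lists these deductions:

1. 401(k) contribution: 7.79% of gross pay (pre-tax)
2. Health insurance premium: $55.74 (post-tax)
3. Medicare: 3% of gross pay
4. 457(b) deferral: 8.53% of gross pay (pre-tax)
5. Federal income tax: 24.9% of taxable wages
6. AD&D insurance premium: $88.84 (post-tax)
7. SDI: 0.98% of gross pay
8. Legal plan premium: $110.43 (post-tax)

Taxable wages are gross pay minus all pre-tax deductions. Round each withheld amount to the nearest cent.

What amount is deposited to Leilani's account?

Regular pay: 35 × $24.94 = $872.90
Overtime pay: 10 × $24.94 × 1.5 = $374.10
Gross pay = $872.90 + $374.10 = $1247.00
401(k) contribution: $1247.00 × 0.0779 = $97.14
457(b) deferral: $1247.00 × 0.0853 = $106.37
Pre-tax total = $97.14 + $106.37 = $203.51
Taxable wages = $1247.00 − $203.51 = $1043.49
Federal income tax: $1043.49 × 0.249 = $259.83
SDI: $1247.00 × 0.0098 = $12.22
Medicare: $1247.00 × 0.03 = $37.41
Legal plan premium: $110.43
Health insurance premium: $55.74
AD&D insurance premium: $88.84
Total deductions = $97.14 + $106.37 + $259.83 + $12.22 + $37.41 + $110.43 + $55.74 + $88.84 = $767.98
Net pay = $1247.00 − $767.98 = $479.02

$479.02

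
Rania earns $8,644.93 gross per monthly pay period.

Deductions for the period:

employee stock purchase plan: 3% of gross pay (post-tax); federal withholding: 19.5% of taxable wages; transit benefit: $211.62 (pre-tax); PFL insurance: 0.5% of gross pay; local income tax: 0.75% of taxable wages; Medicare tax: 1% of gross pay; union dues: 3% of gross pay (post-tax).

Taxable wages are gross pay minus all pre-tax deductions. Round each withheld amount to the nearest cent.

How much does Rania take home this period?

Transit benefit: $211.62
Taxable wages = $8,644.93 − $211.62 = $8,433.31
Local income tax: $8,433.31 × 0.0075 = $63.25
Federal withholding: $8,433.31 × 0.195 = $1,644.50
PFL insurance: $8,644.93 × 0.005 = $43.22
Medicare tax: $8,644.93 × 0.01 = $86.45
Union dues: $8,644.93 × 0.03 = $259.35
Employee stock purchase plan: $8,644.93 × 0.03 = $259.35
Total deductions = $211.62 + $63.25 + $1,644.50 + $43.22 + $86.45 + $259.35 + $259.35 = $2,567.74
Net pay = $8,644.93 − $2,567.74 = $6,077.19

$6,077.19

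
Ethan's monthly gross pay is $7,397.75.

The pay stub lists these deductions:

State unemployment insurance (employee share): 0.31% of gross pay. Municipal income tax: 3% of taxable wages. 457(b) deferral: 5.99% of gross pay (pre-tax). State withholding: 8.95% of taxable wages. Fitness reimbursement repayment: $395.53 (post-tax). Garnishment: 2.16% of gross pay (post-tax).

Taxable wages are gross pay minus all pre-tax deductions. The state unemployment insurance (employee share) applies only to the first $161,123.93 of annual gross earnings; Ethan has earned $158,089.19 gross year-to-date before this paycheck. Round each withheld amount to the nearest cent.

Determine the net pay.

$5,558.81

457(b) deferral: $7,397.75 × 0.0599 = $443.13
Taxable wages = $7,397.75 − $443.13 = $6,954.62
State withholding: $6,954.62 × 0.0895 = $622.44
Municipal income tax: $6,954.62 × 0.03 = $208.64
State unemployment insurance (employee share): only $161,123.93 − $158,089.19 = $3,034.74 of this check is subject → $3,034.74 × 0.0031 = $9.41
Fitness reimbursement repayment: $395.53
Garnishment: $7,397.75 × 0.0216 = $159.79
Total deductions = $443.13 + $622.44 + $208.64 + $9.41 + $395.53 + $159.79 = $1,838.94
Net pay = $7,397.75 − $1,838.94 = $5,558.81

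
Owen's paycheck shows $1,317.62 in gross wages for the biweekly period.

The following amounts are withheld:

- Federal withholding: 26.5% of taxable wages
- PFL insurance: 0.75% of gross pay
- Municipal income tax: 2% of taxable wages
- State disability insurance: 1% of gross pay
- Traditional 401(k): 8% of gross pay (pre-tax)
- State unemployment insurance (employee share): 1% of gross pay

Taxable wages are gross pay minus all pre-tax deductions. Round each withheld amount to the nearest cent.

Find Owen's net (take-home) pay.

$830.49

Traditional 401(k): $1,317.62 × 0.08 = $105.41
Taxable wages = $1,317.62 − $105.41 = $1,212.21
Municipal income tax: $1,212.21 × 0.02 = $24.24
Federal withholding: $1,212.21 × 0.265 = $321.24
State unemployment insurance (employee share): $1,317.62 × 0.01 = $13.18
State disability insurance: $1,317.62 × 0.01 = $13.18
PFL insurance: $1,317.62 × 0.0075 = $9.88
Total deductions = $105.41 + $24.24 + $321.24 + $13.18 + $13.18 + $9.88 = $487.13
Net pay = $1,317.62 − $487.13 = $830.49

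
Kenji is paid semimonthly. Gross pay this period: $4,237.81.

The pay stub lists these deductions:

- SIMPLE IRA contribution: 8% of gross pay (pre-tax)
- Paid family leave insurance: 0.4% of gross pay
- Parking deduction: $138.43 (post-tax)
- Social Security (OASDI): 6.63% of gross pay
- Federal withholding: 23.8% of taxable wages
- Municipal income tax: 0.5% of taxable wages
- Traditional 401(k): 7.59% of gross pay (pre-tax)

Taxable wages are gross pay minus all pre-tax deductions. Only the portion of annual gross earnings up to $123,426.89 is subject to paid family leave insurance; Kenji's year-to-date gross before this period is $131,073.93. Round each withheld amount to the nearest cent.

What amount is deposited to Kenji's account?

SIMPLE IRA contribution: $4,237.81 × 0.08 = $339.02
Traditional 401(k): $4,237.81 × 0.0759 = $321.65
Pre-tax total = $339.02 + $321.65 = $660.67
Taxable wages = $4,237.81 − $660.67 = $3,577.14
Municipal income tax: $3,577.14 × 0.005 = $17.89
Federal withholding: $3,577.14 × 0.238 = $851.36
Social Security (OASDI): $4,237.81 × 0.0663 = $280.97
Paid family leave insurance: annual cap $123,426.89 already reached (YTD $131,073.93), so $0.00
Parking deduction: $138.43
Total deductions = $339.02 + $321.65 + $17.89 + $851.36 + $280.97 + $0.00 + $138.43 = $1,949.32
Net pay = $4,237.81 − $1,949.32 = $2,288.49

$2,288.49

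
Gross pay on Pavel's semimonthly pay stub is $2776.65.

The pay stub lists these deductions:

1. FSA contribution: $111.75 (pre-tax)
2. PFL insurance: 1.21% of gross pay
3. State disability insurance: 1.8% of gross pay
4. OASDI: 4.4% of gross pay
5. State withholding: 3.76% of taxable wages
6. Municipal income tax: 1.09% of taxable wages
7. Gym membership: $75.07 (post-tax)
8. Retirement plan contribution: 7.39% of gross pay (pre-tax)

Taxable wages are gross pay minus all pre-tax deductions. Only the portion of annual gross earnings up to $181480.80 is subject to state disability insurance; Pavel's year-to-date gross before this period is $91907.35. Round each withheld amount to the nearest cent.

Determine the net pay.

$2059.59

FSA contribution: $111.75
Retirement plan contribution: $2776.65 × 0.0739 = $205.19
Pre-tax total = $111.75 + $205.19 = $316.94
Taxable wages = $2776.65 − $316.94 = $2459.71
State withholding: $2459.71 × 0.0376 = $92.49
Municipal income tax: $2459.71 × 0.0109 = $26.81
State disability insurance: cap not yet reached, full $2776.65 is subject → $2776.65 × 0.018 = $49.98
PFL insurance: $2776.65 × 0.0121 = $33.60
OASDI: $2776.65 × 0.044 = $122.17
Gym membership: $75.07
Total deductions = $111.75 + $205.19 + $92.49 + $26.81 + $49.98 + $33.60 + $122.17 + $75.07 = $717.06
Net pay = $2776.65 − $717.06 = $2059.59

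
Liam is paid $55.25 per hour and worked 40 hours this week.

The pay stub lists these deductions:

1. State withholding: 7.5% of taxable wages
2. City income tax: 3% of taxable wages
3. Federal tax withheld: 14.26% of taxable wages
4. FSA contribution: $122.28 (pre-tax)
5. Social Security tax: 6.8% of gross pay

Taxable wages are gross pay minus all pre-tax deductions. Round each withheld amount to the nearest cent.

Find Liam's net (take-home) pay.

$1,420.52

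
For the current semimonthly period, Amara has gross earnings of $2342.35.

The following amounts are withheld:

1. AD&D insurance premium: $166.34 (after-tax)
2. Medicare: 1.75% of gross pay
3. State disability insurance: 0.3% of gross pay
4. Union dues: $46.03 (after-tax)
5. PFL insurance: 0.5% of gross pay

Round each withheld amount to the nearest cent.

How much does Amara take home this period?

$2070.25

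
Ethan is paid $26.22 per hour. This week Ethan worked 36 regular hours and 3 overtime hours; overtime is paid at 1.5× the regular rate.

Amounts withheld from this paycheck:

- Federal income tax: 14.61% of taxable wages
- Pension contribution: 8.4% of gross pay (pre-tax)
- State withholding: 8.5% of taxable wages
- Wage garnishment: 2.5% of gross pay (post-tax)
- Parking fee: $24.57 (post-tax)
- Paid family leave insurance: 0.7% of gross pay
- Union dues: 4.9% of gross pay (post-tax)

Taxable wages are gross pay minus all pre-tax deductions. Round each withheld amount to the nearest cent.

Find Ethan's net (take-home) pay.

$637.34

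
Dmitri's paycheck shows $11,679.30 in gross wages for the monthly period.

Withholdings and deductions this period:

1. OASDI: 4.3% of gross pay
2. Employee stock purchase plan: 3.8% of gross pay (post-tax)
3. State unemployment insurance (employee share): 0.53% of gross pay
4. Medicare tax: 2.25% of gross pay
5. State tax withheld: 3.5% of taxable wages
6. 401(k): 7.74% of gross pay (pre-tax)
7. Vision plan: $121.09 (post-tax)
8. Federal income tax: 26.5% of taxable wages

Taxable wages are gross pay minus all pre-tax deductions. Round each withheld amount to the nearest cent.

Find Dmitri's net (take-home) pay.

$6,150.93

401(k): $11,679.30 × 0.0774 = $903.98
Taxable wages = $11,679.30 − $903.98 = $10,775.32
State tax withheld: $10,775.32 × 0.035 = $377.14
Federal income tax: $10,775.32 × 0.265 = $2,855.46
State unemployment insurance (employee share): $11,679.30 × 0.0053 = $61.90
Medicare tax: $11,679.30 × 0.0225 = $262.78
OASDI: $11,679.30 × 0.043 = $502.21
Employee stock purchase plan: $11,679.30 × 0.038 = $443.81
Vision plan: $121.09
Total deductions = $903.98 + $377.14 + $2,855.46 + $61.90 + $262.78 + $502.21 + $443.81 + $121.09 = $5,528.37
Net pay = $11,679.30 − $5,528.37 = $6,150.93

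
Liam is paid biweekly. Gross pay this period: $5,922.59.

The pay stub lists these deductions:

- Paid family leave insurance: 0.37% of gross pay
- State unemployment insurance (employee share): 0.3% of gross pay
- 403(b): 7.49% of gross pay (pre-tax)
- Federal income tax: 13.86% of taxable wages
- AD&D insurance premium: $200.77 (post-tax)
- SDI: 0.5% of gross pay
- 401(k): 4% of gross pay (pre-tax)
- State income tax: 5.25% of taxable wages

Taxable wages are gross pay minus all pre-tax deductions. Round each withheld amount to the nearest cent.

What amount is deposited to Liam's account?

$3,970.27

403(b): $5,922.59 × 0.0749 = $443.60
401(k): $5,922.59 × 0.04 = $236.90
Pre-tax total = $443.60 + $236.90 = $680.50
Taxable wages = $5,922.59 − $680.50 = $5,242.09
State income tax: $5,242.09 × 0.0525 = $275.21
Federal income tax: $5,242.09 × 0.1386 = $726.55
State unemployment insurance (employee share): $5,922.59 × 0.003 = $17.77
SDI: $5,922.59 × 0.005 = $29.61
Paid family leave insurance: $5,922.59 × 0.0037 = $21.91
AD&D insurance premium: $200.77
Total deductions = $443.60 + $236.90 + $275.21 + $726.55 + $17.77 + $29.61 + $21.91 + $200.77 = $1,952.32
Net pay = $5,922.59 − $1,952.32 = $3,970.27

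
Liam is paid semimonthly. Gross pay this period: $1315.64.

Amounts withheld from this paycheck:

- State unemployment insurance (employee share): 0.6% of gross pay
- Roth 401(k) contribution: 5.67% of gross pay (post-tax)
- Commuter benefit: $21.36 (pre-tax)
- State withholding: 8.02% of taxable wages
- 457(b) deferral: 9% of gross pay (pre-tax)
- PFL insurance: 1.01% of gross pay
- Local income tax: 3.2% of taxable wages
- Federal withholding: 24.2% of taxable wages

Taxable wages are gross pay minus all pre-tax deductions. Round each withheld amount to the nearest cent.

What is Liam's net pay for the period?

457(b) deferral: $1315.64 × 0.09 = $118.41
Commuter benefit: $21.36
Pre-tax total = $118.41 + $21.36 = $139.77
Taxable wages = $1315.64 − $139.77 = $1175.87
Local income tax: $1175.87 × 0.032 = $37.63
State withholding: $1175.87 × 0.0802 = $94.30
Federal withholding: $1175.87 × 0.242 = $284.56
PFL insurance: $1315.64 × 0.0101 = $13.29
State unemployment insurance (employee share): $1315.64 × 0.006 = $7.89
Roth 401(k) contribution: $1315.64 × 0.0567 = $74.60
Total deductions = $118.41 + $21.36 + $37.63 + $94.30 + $284.56 + $13.29 + $7.89 + $74.60 = $652.04
Net pay = $1315.64 − $652.04 = $663.60

$663.60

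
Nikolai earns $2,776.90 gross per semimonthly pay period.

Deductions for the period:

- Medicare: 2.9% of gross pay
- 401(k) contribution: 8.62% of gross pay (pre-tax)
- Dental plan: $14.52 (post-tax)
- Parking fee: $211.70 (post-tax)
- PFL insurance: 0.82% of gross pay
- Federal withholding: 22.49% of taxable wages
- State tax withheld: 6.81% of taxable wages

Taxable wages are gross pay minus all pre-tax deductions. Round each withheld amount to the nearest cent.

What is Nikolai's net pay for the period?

401(k) contribution: $2,776.90 × 0.0862 = $239.37
Taxable wages = $2,776.90 − $239.37 = $2,537.53
State tax withheld: $2,537.53 × 0.0681 = $172.81
Federal withholding: $2,537.53 × 0.2249 = $570.69
Medicare: $2,776.90 × 0.029 = $80.53
PFL insurance: $2,776.90 × 0.0082 = $22.77
Parking fee: $211.70
Dental plan: $14.52
Total deductions = $239.37 + $172.81 + $570.69 + $80.53 + $22.77 + $211.70 + $14.52 = $1,312.39
Net pay = $2,776.90 − $1,312.39 = $1,464.51

$1,464.51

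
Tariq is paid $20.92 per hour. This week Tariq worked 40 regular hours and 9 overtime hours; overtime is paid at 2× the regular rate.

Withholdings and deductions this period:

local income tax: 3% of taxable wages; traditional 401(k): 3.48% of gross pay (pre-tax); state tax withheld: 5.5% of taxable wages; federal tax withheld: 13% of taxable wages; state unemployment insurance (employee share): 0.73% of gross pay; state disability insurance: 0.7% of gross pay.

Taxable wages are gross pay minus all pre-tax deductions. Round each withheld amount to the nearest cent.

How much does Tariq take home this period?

$902.00

Regular pay: 40 × $20.92 = $836.80
Overtime pay: 9 × $20.92 × 2 = $376.56
Gross pay = $836.80 + $376.56 = $1,213.36
Traditional 401(k): $1,213.36 × 0.0348 = $42.22
Taxable wages = $1,213.36 − $42.22 = $1,171.14
State tax withheld: $1,171.14 × 0.055 = $64.41
Federal tax withheld: $1,171.14 × 0.13 = $152.25
Local income tax: $1,171.14 × 0.03 = $35.13
State disability insurance: $1,213.36 × 0.007 = $8.49
State unemployment insurance (employee share): $1,213.36 × 0.0073 = $8.86
Total deductions = $42.22 + $64.41 + $152.25 + $35.13 + $8.49 + $8.86 = $311.36
Net pay = $1,213.36 − $311.36 = $902.00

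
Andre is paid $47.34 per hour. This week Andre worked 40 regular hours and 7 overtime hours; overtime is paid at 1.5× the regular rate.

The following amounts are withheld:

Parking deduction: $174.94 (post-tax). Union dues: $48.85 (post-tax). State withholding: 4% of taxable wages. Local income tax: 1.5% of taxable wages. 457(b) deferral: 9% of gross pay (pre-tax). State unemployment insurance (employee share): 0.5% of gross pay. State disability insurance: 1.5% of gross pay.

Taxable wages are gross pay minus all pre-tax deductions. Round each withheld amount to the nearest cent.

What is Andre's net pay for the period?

$1,784.26

Regular pay: 40 × $47.34 = $1,893.60
Overtime pay: 7 × $47.34 × 1.5 = $497.07
Gross pay = $1,893.60 + $497.07 = $2,390.67
457(b) deferral: $2,390.67 × 0.09 = $215.16
Taxable wages = $2,390.67 − $215.16 = $2,175.51
State withholding: $2,175.51 × 0.04 = $87.02
Local income tax: $2,175.51 × 0.015 = $32.63
State unemployment insurance (employee share): $2,390.67 × 0.005 = $11.95
State disability insurance: $2,390.67 × 0.015 = $35.86
Parking deduction: $174.94
Union dues: $48.85
Total deductions = $215.16 + $87.02 + $32.63 + $11.95 + $35.86 + $174.94 + $48.85 = $606.41
Net pay = $2,390.67 − $606.41 = $1,784.26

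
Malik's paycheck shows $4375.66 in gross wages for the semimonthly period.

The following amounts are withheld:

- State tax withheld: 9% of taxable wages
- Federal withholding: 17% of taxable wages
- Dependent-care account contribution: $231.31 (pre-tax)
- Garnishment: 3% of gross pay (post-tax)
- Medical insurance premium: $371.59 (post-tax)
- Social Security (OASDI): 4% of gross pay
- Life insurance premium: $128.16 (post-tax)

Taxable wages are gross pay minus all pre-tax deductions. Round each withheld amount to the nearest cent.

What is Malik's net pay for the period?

$2260.77

Dependent-care account contribution: $231.31
Taxable wages = $4375.66 − $231.31 = $4144.35
State tax withheld: $4144.35 × 0.09 = $372.99
Federal withholding: $4144.35 × 0.17 = $704.54
Social Security (OASDI): $4375.66 × 0.04 = $175.03
Medical insurance premium: $371.59
Life insurance premium: $128.16
Garnishment: $4375.66 × 0.03 = $131.27
Total deductions = $231.31 + $372.99 + $704.54 + $175.03 + $371.59 + $128.16 + $131.27 = $2114.89
Net pay = $4375.66 − $2114.89 = $2260.77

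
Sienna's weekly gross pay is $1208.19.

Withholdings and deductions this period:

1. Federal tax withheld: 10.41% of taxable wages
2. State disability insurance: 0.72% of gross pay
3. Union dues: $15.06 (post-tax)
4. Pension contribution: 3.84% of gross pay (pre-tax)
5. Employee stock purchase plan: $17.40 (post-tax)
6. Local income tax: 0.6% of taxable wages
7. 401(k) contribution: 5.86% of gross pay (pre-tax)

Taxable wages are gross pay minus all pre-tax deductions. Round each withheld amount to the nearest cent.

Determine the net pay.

$929.72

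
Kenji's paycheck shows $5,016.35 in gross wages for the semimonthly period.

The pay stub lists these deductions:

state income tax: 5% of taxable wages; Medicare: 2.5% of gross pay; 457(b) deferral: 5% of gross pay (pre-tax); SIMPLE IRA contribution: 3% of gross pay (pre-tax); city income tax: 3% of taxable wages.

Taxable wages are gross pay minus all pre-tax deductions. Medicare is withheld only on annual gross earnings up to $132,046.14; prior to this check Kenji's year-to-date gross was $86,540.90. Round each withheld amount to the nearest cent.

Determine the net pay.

$4,120.43

457(b) deferral: $5,016.35 × 0.05 = $250.82
SIMPLE IRA contribution: $5,016.35 × 0.03 = $150.49
Pre-tax total = $250.82 + $150.49 = $401.31
Taxable wages = $5,016.35 − $401.31 = $4,615.04
State income tax: $4,615.04 × 0.05 = $230.75
City income tax: $4,615.04 × 0.03 = $138.45
Medicare: cap not yet reached, full $5,016.35 is subject → $5,016.35 × 0.025 = $125.41
Total deductions = $250.82 + $150.49 + $230.75 + $138.45 + $125.41 = $895.92
Net pay = $5,016.35 − $895.92 = $4,120.43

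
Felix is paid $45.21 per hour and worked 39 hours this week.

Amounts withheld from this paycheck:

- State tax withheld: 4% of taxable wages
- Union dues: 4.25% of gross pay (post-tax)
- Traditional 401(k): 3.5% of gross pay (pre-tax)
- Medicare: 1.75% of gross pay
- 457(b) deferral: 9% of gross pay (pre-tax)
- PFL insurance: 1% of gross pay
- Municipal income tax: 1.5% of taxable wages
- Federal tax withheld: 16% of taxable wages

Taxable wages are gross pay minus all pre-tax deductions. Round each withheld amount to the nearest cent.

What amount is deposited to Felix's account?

$1087.66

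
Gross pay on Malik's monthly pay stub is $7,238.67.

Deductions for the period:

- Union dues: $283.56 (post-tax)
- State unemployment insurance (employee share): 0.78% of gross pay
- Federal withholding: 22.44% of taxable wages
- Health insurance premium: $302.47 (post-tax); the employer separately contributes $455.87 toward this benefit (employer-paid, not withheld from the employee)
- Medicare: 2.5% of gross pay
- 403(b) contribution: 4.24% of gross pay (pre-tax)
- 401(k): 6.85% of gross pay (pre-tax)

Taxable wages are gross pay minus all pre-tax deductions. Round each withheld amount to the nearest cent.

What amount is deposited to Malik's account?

$4,168.22

403(b) contribution: $7,238.67 × 0.0424 = $306.92
401(k): $7,238.67 × 0.0685 = $495.85
Pre-tax total = $306.92 + $495.85 = $802.77
Taxable wages = $7,238.67 − $802.77 = $6,435.90
Federal withholding: $6,435.90 × 0.2244 = $1,444.22
State unemployment insurance (employee share): $7,238.67 × 0.0078 = $56.46
Medicare: $7,238.67 × 0.025 = $180.97
Health insurance premium: $302.47
Union dues: $283.56
(Employer's $455.87 toward health insurance premium is not withheld from the employee.)
Total deductions = $306.92 + $495.85 + $1,444.22 + $56.46 + $180.97 + $302.47 + $283.56 = $3,070.45
Net pay = $7,238.67 − $3,070.45 = $4,168.22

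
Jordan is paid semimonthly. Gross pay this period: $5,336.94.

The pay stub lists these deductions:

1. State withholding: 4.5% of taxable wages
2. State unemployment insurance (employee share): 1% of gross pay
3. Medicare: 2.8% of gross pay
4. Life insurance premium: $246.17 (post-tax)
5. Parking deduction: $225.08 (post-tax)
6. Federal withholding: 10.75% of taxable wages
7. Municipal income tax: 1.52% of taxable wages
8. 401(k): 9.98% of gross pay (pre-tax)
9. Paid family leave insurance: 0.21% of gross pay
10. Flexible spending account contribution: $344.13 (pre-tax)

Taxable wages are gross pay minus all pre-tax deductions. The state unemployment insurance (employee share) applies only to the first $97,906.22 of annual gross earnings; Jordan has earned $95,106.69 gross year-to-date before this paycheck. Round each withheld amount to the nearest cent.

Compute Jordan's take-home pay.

$3,052.32

401(k): $5,336.94 × 0.0998 = $532.63
Flexible spending account contribution: $344.13
Pre-tax total = $532.63 + $344.13 = $876.76
Taxable wages = $5,336.94 − $876.76 = $4,460.18
State withholding: $4,460.18 × 0.045 = $200.71
Federal withholding: $4,460.18 × 0.1075 = $479.47
Municipal income tax: $4,460.18 × 0.0152 = $67.79
Medicare: $5,336.94 × 0.028 = $149.43
State unemployment insurance (employee share): only $97,906.22 − $95,106.69 = $2,799.53 of this check is subject → $2,799.53 × 0.01 = $28.00
Paid family leave insurance: $5,336.94 × 0.0021 = $11.21
Parking deduction: $225.08
Life insurance premium: $246.17
Total deductions = $532.63 + $344.13 + $200.71 + $479.47 + $67.79 + $149.43 + $28.00 + $11.21 + $225.08 + $246.17 = $2,284.62
Net pay = $5,336.94 − $2,284.62 = $3,052.32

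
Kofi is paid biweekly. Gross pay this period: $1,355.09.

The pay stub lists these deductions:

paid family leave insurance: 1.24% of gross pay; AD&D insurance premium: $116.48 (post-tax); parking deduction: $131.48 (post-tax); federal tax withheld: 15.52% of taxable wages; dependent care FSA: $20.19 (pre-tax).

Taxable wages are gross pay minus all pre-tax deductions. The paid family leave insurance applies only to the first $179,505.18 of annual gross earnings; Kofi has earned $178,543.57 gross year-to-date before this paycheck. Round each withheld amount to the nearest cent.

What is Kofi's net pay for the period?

$867.84

Dependent care FSA: $20.19
Taxable wages = $1,355.09 − $20.19 = $1,334.90
Federal tax withheld: $1,334.90 × 0.1552 = $207.18
Paid family leave insurance: only $179,505.18 − $178,543.57 = $961.61 of this check is subject → $961.61 × 0.0124 = $11.92
AD&D insurance premium: $116.48
Parking deduction: $131.48
Total deductions = $20.19 + $207.18 + $11.92 + $116.48 + $131.48 = $487.25
Net pay = $1,355.09 − $487.25 = $867.84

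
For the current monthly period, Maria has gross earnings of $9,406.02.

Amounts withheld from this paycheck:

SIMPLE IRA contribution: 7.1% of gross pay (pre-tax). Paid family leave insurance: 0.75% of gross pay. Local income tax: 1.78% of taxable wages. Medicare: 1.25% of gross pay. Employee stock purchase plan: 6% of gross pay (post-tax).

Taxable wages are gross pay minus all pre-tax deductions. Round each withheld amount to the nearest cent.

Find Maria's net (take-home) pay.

SIMPLE IRA contribution: $9,406.02 × 0.071 = $667.83
Taxable wages = $9,406.02 − $667.83 = $8,738.19
Local income tax: $8,738.19 × 0.0178 = $155.54
Medicare: $9,406.02 × 0.0125 = $117.58
Paid family leave insurance: $9,406.02 × 0.0075 = $70.55
Employee stock purchase plan: $9,406.02 × 0.06 = $564.36
Total deductions = $667.83 + $155.54 + $117.58 + $70.55 + $564.36 = $1,575.86
Net pay = $9,406.02 − $1,575.86 = $7,830.16

$7,830.16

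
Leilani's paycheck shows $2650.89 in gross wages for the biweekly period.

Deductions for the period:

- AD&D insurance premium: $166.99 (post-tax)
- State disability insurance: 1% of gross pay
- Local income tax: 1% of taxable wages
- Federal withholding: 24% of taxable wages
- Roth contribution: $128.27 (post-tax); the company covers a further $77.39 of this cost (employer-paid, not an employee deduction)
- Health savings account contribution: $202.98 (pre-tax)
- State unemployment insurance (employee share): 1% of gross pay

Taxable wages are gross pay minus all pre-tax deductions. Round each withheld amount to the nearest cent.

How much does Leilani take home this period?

Health savings account contribution: $202.98
Taxable wages = $2650.89 − $202.98 = $2447.91
Local income tax: $2447.91 × 0.01 = $24.48
Federal withholding: $2447.91 × 0.24 = $587.50
State unemployment insurance (employee share): $2650.89 × 0.01 = $26.51
State disability insurance: $2650.89 × 0.01 = $26.51
Roth contribution: $128.27
AD&D insurance premium: $166.99
(Employer's $77.39 toward Roth contribution is not withheld from the employee.)
Total deductions = $202.98 + $24.48 + $587.50 + $26.51 + $26.51 + $128.27 + $166.99 = $1163.24
Net pay = $2650.89 − $1163.24 = $1487.65

$1487.65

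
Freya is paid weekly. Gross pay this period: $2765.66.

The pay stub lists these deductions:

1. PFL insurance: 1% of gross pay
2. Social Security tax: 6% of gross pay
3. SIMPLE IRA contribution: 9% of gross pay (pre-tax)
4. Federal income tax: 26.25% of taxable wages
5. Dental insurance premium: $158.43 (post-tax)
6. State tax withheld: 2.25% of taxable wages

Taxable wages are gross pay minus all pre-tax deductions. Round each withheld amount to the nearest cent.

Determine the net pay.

$1447.44

SIMPLE IRA contribution: $2765.66 × 0.09 = $248.91
Taxable wages = $2765.66 − $248.91 = $2516.75
Federal income tax: $2516.75 × 0.2625 = $660.65
State tax withheld: $2516.75 × 0.0225 = $56.63
Social Security tax: $2765.66 × 0.06 = $165.94
PFL insurance: $2765.66 × 0.01 = $27.66
Dental insurance premium: $158.43
Total deductions = $248.91 + $660.65 + $56.63 + $165.94 + $27.66 + $158.43 = $1318.22
Net pay = $2765.66 − $1318.22 = $1447.44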